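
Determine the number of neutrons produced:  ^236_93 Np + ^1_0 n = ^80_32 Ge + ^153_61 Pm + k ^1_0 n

Conserve mass number: 237 = 80 + 153 + k, so k = 237 − 233 = 4.
Check atomic number: 93 = 32 + 61 + 0 = 93. ✓

4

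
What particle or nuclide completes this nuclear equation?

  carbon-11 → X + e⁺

B-11

Conserve mass number: 11 = A + 0, so A = 11.
Conserve atomic number: 6 = Z + 1, so Z = 5.
Z = 5 is boron, so the species is boron-11.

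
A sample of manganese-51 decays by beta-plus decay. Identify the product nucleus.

Beta-plus decay: mass number changes by +0, atomic number by -1.
A: 51 = 51; Z: 25 − 1 = 24.
Z = 24 is chromium, so the daughter is chromium-51.

Cr-51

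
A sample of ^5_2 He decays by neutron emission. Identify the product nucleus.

He-4

Neutron emission: mass number changes by -1, atomic number by +0.
A: 5 − 1 = 4; Z: 2 = 2.
Z = 2 is helium, so the daughter is ^4_2 He.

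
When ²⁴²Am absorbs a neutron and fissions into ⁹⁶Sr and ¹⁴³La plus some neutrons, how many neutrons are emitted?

Conserve mass number: 243 = 96 + 143 + k, so k = 243 − 239 = 4.
Check atomic number: 95 = 38 + 57 + 0 = 95. ✓

4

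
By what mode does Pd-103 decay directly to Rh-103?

beta-plus decay or electron capture

ΔA = 103 − 103 = 0; ΔZ = 45 − 46 = -1.
A is unchanged and Z drops by 1 — a proton has become a neutron (β⁺ emission or electron capture).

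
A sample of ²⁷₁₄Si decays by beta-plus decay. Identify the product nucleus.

Al-27

Beta-plus decay: mass number changes by +0, atomic number by -1.
A: 27 = 27; Z: 14 − 1 = 13.
Z = 13 is aluminium, so the daughter is ²⁷₁₃Al.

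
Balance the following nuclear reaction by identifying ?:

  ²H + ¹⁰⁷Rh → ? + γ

Conserve mass number: 2 + 107 = A + 0, so A = 109.
Conserve atomic number: 1 + 45 = Z + 0, so Z = 46.
Z = 46 is palladium, so the species is ¹⁰⁹Pd.

Pd-109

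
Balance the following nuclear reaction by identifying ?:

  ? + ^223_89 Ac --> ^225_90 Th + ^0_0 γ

Conserve mass number: A + 223 = 225 + 0, so A = 2.
Conserve atomic number: Z + 89 = 90 + 0, so Z = 1.
A = 2 and Z = 1 is ^2_1 H — a deuteron.

deuteron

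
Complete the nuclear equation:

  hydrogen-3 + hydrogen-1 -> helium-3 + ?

Conserve mass number: 3 + 1 = 3 + A, so A = 1.
Conserve atomic number: 1 + 1 = 2 + Z, so Z = 0.
A = 1 and Z = 0 is neutron — a neutron.

neutron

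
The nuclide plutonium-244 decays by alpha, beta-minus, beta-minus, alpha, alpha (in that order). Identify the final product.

Th-232

Start: (A, Z) = (244, 94).
After α: (240, 92).
After β⁻: (240, 93).
After β⁻: (240, 94).
After α: (236, 92).
After α: (232, 90).
Z = 90 is thorium.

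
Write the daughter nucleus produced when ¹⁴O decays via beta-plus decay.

N-14

Beta-plus decay: mass number changes by +0, atomic number by -1.
A: 14 = 14; Z: 8 − 1 = 7.
Z = 7 is nitrogen, so the daughter is ¹⁴N.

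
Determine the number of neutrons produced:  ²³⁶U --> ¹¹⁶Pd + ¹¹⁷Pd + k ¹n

3

Conserve mass number: 236 = 116 + 117 + k, so k = 236 − 233 = 3.
Check atomic number: 92 = 46 + 46 + 0 = 92. ✓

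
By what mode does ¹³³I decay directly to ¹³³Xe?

beta-minus decay

ΔA = 133 − 133 = 0; ΔZ = 54 − 53 = +1.
A is unchanged and Z rises by 1 — a neutron has become a proton (β⁻ decay).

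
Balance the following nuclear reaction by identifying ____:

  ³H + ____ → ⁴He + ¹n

Conserve mass number: 3 + A = 4 + 1, so A = 2.
Conserve atomic number: 1 + Z = 2 + 0, so Z = 1.
A = 2 and Z = 1 is ²H — a deuteron.

deuteron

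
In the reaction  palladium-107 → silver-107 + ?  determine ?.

Conserve mass number: 107 = 107 + A, so A = 0.
Conserve atomic number: 46 = 47 + Z, so Z = -1.
A = 0 and Z = -1 is e⁻ — a beta-minus particle.

beta-minus particle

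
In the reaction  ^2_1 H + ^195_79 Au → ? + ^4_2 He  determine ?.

Pt-193

Conserve mass number: 2 + 195 = A + 4, so A = 193.
Conserve atomic number: 1 + 79 = Z + 2, so Z = 78.
Z = 78 is platinum, so the species is ^193_78 Pt.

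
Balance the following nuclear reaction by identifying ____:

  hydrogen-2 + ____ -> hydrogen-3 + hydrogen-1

deuteron

Conserve mass number: 2 + A = 3 + 1, so A = 2.
Conserve atomic number: 1 + Z = 1 + 1, so Z = 1.
A = 2 and Z = 1 is hydrogen-2 — a deuteron.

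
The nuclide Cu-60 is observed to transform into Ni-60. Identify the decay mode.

beta-plus decay or electron capture

ΔA = 60 − 60 = 0; ΔZ = 28 − 29 = -1.
A is unchanged and Z drops by 1 — a proton has become a neutron (β⁺ emission or electron capture).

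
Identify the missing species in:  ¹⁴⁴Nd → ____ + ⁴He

Conserve mass number: 144 = A + 4, so A = 140.
Conserve atomic number: 60 = Z + 2, so Z = 58.
Z = 58 is cerium, so the species is ¹⁴⁰Ce.

Ce-140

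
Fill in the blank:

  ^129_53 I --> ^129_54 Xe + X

beta-minus particle

Conserve mass number: 129 = 129 + A, so A = 0.
Conserve atomic number: 53 = 54 + Z, so Z = -1.
A = 0 and Z = -1 is ^0_-1 e — a beta-minus particle.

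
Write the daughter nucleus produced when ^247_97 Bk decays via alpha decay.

Am-243

Alpha decay: mass number changes by -4, atomic number by -2.
A: 247 − 4 = 243; Z: 97 − 2 = 95.
Z = 95 is americium, so the daughter is ^243_95 Am.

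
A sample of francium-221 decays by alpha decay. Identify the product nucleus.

At-217

Alpha decay: mass number changes by -4, atomic number by -2.
A: 221 − 4 = 217; Z: 87 − 2 = 85.
Z = 85 is astatine, so the daughter is astatine-217.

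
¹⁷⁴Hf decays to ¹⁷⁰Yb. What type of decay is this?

ΔA = 170 − 174 = -4; ΔZ = 70 − 72 = -2.
A drops by 4 and Z drops by 2 — the signature of alpha emission.

alpha decay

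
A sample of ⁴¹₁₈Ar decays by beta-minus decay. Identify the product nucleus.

K-41

Beta-minus decay: mass number changes by +0, atomic number by +1.
A: 41 = 41; Z: 18 + 1 = 19.
Z = 19 is potassium, so the daughter is ⁴¹₁₉K.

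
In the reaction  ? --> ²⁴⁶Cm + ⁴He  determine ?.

Cf-250

Conserve mass number: A = 246 + 4, so A = 250.
Conserve atomic number: Z = 96 + 2, so Z = 98.
Z = 98 is californium, so the species is ²⁵⁰Cf.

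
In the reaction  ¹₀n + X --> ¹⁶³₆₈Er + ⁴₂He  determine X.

Yb-166

Conserve mass number: 1 + A = 163 + 4, so A = 166.
Conserve atomic number: 0 + Z = 68 + 2, so Z = 70.
Z = 70 is ytterbium, so the species is ¹⁶⁶₇₀Yb.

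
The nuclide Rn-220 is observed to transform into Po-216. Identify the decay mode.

alpha decay

ΔA = 216 − 220 = -4; ΔZ = 84 − 86 = -2.
A drops by 4 and Z drops by 2 — the signature of alpha emission.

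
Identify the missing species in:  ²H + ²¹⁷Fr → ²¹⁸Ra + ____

neutron

Conserve mass number: 2 + 217 = 218 + A, so A = 1.
Conserve atomic number: 1 + 87 = 88 + Z, so Z = 0.
A = 1 and Z = 0 is ¹n — a neutron.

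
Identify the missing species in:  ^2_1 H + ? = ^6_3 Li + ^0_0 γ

Conserve mass number: 2 + A = 6 + 0, so A = 4.
Conserve atomic number: 1 + Z = 3 + 0, so Z = 2.
A = 4 and Z = 2 is ^4_2 He — an alpha particle.

alpha particle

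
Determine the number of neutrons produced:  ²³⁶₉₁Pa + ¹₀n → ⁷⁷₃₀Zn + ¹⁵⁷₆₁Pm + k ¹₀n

3

Conserve mass number: 237 = 77 + 157 + k, so k = 237 − 234 = 3.
Check atomic number: 91 = 30 + 61 + 0 = 91. ✓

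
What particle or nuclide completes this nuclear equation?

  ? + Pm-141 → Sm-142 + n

Conserve mass number: A + 141 = 142 + 1, so A = 2.
Conserve atomic number: Z + 61 = 62 + 0, so Z = 1.
A = 2 and Z = 1 is H-2 — a deuteron.

deuteron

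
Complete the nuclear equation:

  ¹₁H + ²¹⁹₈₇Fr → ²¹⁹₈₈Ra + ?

neutron

Conserve mass number: 1 + 219 = 219 + A, so A = 1.
Conserve atomic number: 1 + 87 = 88 + Z, so Z = 0.
A = 1 and Z = 0 is ¹₀n — a neutron.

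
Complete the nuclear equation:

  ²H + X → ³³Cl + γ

Conserve mass number: 2 + A = 33 + 0, so A = 31.
Conserve atomic number: 1 + Z = 17 + 0, so Z = 16.
Z = 16 is sulfur, so the species is ³¹S.

S-31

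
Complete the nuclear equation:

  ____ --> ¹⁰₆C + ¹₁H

Conserve mass number: A = 10 + 1, so A = 11.
Conserve atomic number: Z = 6 + 1, so Z = 7.
Z = 7 is nitrogen, so the species is ¹¹₇N.

N-11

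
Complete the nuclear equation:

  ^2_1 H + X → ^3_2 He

proton

Conserve mass number: 2 + A = 3, so A = 1.
Conserve atomic number: 1 + Z = 2, so Z = 1.
A = 1 and Z = 1 is ^1_1 H — a proton.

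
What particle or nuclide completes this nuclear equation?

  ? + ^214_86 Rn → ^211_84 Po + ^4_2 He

Conserve mass number: A + 214 = 211 + 4, so A = 1.
Conserve atomic number: Z + 86 = 84 + 2, so Z = 0.
A = 1 and Z = 0 is ^1_0 n — a neutron.

neutron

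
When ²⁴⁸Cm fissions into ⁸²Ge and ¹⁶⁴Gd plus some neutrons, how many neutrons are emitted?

2

Conserve mass number: 248 = 82 + 164 + k, so k = 248 − 246 = 2.
Check atomic number: 96 = 32 + 64 + 0 = 96. ✓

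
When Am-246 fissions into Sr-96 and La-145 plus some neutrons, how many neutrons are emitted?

5

Conserve mass number: 246 = 96 + 145 + k, so k = 246 − 241 = 5.
Check atomic number: 95 = 38 + 57 + 0 = 95. ✓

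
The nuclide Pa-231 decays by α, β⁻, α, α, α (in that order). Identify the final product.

Po-215

Start: (A, Z) = (231, 91).
After α: (227, 89).
After β⁻: (227, 90).
After α: (223, 88).
After α: (219, 86).
After α: (215, 84).
Z = 84 is polonium.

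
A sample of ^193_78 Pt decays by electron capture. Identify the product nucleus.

Ir-193

Electron capture: mass number changes by +0, atomic number by -1.
A: 193 = 193; Z: 78 − 1 = 77.
Z = 77 is iridium, so the daughter is ^193_77 Ir.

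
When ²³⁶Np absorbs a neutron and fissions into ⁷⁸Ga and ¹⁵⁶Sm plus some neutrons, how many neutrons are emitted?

Conserve mass number: 237 = 78 + 156 + k, so k = 237 − 234 = 3.
Check atomic number: 93 = 31 + 62 + 0 = 93. ✓

3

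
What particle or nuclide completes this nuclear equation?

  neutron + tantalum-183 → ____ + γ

Conserve mass number: 1 + 183 = A + 0, so A = 184.
Conserve atomic number: 0 + 73 = Z + 0, so Z = 73.
Z = 73 is tantalum, so the species is tantalum-184.

Ta-184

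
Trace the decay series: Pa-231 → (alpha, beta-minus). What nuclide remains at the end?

Start: (A, Z) = (231, 91).
After α: (227, 89).
After β⁻: (227, 90).
Z = 90 is thorium.

Th-227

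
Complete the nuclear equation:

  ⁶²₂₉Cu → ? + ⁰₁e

Conserve mass number: 62 = A + 0, so A = 62.
Conserve atomic number: 29 = Z + 1, so Z = 28.
Z = 28 is nickel, so the species is ⁶²₂₈Ni.

Ni-62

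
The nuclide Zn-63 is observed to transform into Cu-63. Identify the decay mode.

beta-plus decay or electron capture

ΔA = 63 − 63 = 0; ΔZ = 29 − 30 = -1.
A is unchanged and Z drops by 1 — a proton has become a neutron (β⁺ emission or electron capture).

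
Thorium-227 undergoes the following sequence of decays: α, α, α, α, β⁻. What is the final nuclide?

Start: (A, Z) = (227, 90).
After α: (223, 88).
After α: (219, 86).
After α: (215, 84).
After α: (211, 82).
After β⁻: (211, 83).
Z = 83 is bismuth.

Bi-211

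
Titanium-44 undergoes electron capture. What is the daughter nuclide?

Sc-44

Electron capture: mass number changes by +0, atomic number by -1.
A: 44 = 44; Z: 22 − 1 = 21.
Z = 21 is scandium, so the daughter is scandium-44.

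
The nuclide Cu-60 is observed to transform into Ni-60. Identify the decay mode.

ΔA = 60 − 60 = 0; ΔZ = 28 − 29 = -1.
A is unchanged and Z drops by 1 — a proton has become a neutron (β⁺ emission or electron capture).

beta-plus decay or electron capture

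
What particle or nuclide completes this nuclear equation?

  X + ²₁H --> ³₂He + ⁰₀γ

Conserve mass number: A + 2 = 3 + 0, so A = 1.
Conserve atomic number: Z + 1 = 2 + 0, so Z = 1.
A = 1 and Z = 1 is ¹₁H — a proton.

proton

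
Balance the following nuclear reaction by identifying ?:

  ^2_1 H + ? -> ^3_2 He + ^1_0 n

Conserve mass number: 2 + A = 3 + 1, so A = 2.
Conserve atomic number: 1 + Z = 2 + 0, so Z = 1.
A = 2 and Z = 1 is ^2_1 H — a deuteron.

deuteron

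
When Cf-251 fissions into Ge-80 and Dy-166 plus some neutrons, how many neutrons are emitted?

Conserve mass number: 251 = 80 + 166 + k, so k = 251 − 246 = 5.
Check atomic number: 98 = 32 + 66 + 0 = 98. ✓

5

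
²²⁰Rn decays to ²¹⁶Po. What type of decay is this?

ΔA = 216 − 220 = -4; ΔZ = 84 − 86 = -2.
A drops by 4 and Z drops by 2 — the signature of alpha emission.

alpha decay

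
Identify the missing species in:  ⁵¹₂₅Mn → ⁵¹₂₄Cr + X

Conserve mass number: 51 = 51 + A, so A = 0.
Conserve atomic number: 25 = 24 + Z, so Z = 1.
A = 0 and Z = 1 is ⁰₁e — a positron.

positron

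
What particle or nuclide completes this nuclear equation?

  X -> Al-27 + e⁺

Si-27

Conserve mass number: A = 27 + 0, so A = 27.
Conserve atomic number: Z = 13 + 1, so Z = 14.
Z = 14 is silicon, so the species is Si-27.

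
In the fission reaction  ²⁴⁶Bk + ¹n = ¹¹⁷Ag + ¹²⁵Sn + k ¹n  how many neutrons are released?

5

Conserve mass number: 247 = 117 + 125 + k, so k = 247 − 242 = 5.
Check atomic number: 97 = 47 + 50 + 0 = 97. ✓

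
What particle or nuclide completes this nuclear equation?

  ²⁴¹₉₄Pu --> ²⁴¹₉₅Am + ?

Conserve mass number: 241 = 241 + A, so A = 0.
Conserve atomic number: 94 = 95 + Z, so Z = -1.
A = 0 and Z = -1 is ⁰₋₁e — a beta-minus particle.

beta-minus particle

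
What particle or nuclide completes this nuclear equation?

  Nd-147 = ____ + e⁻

Pm-147

Conserve mass number: 147 = A + 0, so A = 147.
Conserve atomic number: 60 = Z − 1, so Z = 61.
Z = 61 is promethium, so the species is Pm-147.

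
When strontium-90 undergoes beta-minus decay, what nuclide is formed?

Beta-minus decay: mass number changes by +0, atomic number by +1.
A: 90 = 90; Z: 38 + 1 = 39.
Z = 39 is yttrium, so the daughter is yttrium-90.

Y-90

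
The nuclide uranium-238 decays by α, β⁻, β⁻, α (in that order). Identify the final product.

Start: (A, Z) = (238, 92).
After α: (234, 90).
After β⁻: (234, 91).
After β⁻: (234, 92).
After α: (230, 90).
Z = 90 is thorium.

Th-230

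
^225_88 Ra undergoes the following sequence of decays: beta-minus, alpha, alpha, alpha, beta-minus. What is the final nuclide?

Start: (A, Z) = (225, 88).
After β⁻: (225, 89).
After α: (221, 87).
After α: (217, 85).
After α: (213, 83).
After β⁻: (213, 84).
Z = 84 is polonium.

Po-213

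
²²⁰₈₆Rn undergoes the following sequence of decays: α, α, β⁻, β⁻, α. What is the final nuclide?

Pb-208

Start: (A, Z) = (220, 86).
After α: (216, 84).
After α: (212, 82).
After β⁻: (212, 83).
After β⁻: (212, 84).
After α: (208, 82).
Z = 82 is lead.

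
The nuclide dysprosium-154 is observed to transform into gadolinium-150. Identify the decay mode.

alpha decay

ΔA = 150 − 154 = -4; ΔZ = 64 − 66 = -2.
A drops by 4 and Z drops by 2 — the signature of alpha emission.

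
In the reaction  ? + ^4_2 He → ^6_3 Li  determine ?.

deuteron

Conserve mass number: A + 4 = 6, so A = 2.
Conserve atomic number: Z + 2 = 3, so Z = 1.
A = 2 and Z = 1 is ^2_1 H — a deuteron.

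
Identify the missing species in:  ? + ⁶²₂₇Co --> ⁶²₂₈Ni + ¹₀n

Conserve mass number: A + 62 = 62 + 1, so A = 1.
Conserve atomic number: Z + 27 = 28 + 0, so Z = 1.
A = 1 and Z = 1 is ¹₁H — a proton.

proton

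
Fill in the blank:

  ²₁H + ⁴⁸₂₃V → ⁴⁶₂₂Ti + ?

Conserve mass number: 2 + 48 = 46 + A, so A = 4.
Conserve atomic number: 1 + 23 = 22 + Z, so Z = 2.
A = 4 and Z = 2 is ⁴₂He — an alpha particle.

alpha particle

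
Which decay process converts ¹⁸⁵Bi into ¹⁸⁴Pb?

proton emission

ΔA = 184 − 185 = -1; ΔZ = 82 − 83 = -1.
A drops by 1 and Z drops by 1 — a proton was emitted.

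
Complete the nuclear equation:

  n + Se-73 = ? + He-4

Conserve mass number: 1 + 73 = A + 4, so A = 70.
Conserve atomic number: 0 + 34 = Z + 2, so Z = 32.
Z = 32 is germanium, so the species is Ge-70.

Ge-70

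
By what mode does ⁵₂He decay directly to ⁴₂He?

ΔA = 4 − 5 = -1; ΔZ = 2 − 2 = +0.
A drops by 1 with Z unchanged — a neutron was emitted.

neutron emission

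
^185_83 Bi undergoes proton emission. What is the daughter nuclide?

Proton emission: mass number changes by -1, atomic number by -1.
A: 185 − 1 = 184; Z: 83 − 1 = 82.
Z = 82 is lead, so the daughter is ^184_82 Pb.

Pb-184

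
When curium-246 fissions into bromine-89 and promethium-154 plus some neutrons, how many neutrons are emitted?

Conserve mass number: 246 = 89 + 154 + k, so k = 246 − 243 = 3.
Check atomic number: 96 = 35 + 61 + 0 = 96. ✓

3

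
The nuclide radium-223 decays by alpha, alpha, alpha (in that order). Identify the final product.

Pb-211

Start: (A, Z) = (223, 88).
After α: (219, 86).
After α: (215, 84).
After α: (211, 82).
Z = 82 is lead.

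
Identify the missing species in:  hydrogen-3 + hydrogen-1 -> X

Conserve mass number: 3 + 1 = A, so A = 4.
Conserve atomic number: 1 + 1 = Z, so Z = 2.
A = 4 and Z = 2 is helium-4 — an alpha particle.

He-4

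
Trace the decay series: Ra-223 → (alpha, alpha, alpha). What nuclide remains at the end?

Start: (A, Z) = (223, 88).
After α: (219, 86).
After α: (215, 84).
After α: (211, 82).
Z = 82 is lead.

Pb-211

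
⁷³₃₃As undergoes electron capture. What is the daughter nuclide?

Electron capture: mass number changes by +0, atomic number by -1.
A: 73 = 73; Z: 33 − 1 = 32.
Z = 32 is germanium, so the daughter is ⁷³₃₂Ge.

Ge-73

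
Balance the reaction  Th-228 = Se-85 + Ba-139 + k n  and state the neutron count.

Conserve mass number: 228 = 85 + 139 + k, so k = 228 − 224 = 4.
Check atomic number: 90 = 34 + 56 + 0 = 90. ✓

4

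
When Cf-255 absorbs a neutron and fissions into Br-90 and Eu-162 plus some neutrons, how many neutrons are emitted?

4

Conserve mass number: 256 = 90 + 162 + k, so k = 256 − 252 = 4.
Check atomic number: 98 = 35 + 63 + 0 = 98. ✓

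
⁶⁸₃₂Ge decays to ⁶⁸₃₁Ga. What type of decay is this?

ΔA = 68 − 68 = 0; ΔZ = 31 − 32 = -1.
A is unchanged and Z drops by 1 — a proton has become a neutron (β⁺ emission or electron capture).

beta-plus decay or electron capture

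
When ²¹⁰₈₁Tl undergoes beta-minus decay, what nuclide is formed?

Pb-210

Beta-minus decay: mass number changes by +0, atomic number by +1.
A: 210 = 210; Z: 81 + 1 = 82.
Z = 82 is lead, so the daughter is ²¹⁰₈₂Pb.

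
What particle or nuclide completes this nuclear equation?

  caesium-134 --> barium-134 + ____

Conserve mass number: 134 = 134 + A, so A = 0.
Conserve atomic number: 55 = 56 + Z, so Z = -1.
A = 0 and Z = -1 is e⁻ — a beta-minus particle.

beta-minus particle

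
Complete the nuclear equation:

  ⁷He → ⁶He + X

neutron

Conserve mass number: 7 = 6 + A, so A = 1.
Conserve atomic number: 2 = 2 + Z, so Z = 0.
A = 1 and Z = 0 is ¹n — a neutron.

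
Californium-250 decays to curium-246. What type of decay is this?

alpha decay

ΔA = 246 − 250 = -4; ΔZ = 96 − 98 = -2.
A drops by 4 and Z drops by 2 — the signature of alpha emission.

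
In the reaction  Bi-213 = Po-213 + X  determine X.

Conserve mass number: 213 = 213 + A, so A = 0.
Conserve atomic number: 83 = 84 + Z, so Z = -1.
A = 0 and Z = -1 is e⁻ — a beta-minus particle.

beta-minus particle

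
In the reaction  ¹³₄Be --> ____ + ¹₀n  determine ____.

Be-12

Conserve mass number: 13 = A + 1, so A = 12.
Conserve atomic number: 4 = Z + 0, so Z = 4.
Z = 4 is beryllium, so the species is ¹²₄Be.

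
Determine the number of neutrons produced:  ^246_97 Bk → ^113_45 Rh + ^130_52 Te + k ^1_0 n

3

Conserve mass number: 246 = 113 + 130 + k, so k = 246 − 243 = 3.
Check atomic number: 97 = 45 + 52 + 0 = 97. ✓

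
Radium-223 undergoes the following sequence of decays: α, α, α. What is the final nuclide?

Start: (A, Z) = (223, 88).
After α: (219, 86).
After α: (215, 84).
After α: (211, 82).
Z = 82 is lead.

Pb-211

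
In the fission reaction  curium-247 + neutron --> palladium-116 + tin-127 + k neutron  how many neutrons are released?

Conserve mass number: 248 = 116 + 127 + k, so k = 248 − 243 = 5.
Check atomic number: 96 = 46 + 50 + 0 = 96. ✓

5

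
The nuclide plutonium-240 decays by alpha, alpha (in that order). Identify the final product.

Start: (A, Z) = (240, 94).
After α: (236, 92).
After α: (232, 90).
Z = 90 is thorium.

Th-232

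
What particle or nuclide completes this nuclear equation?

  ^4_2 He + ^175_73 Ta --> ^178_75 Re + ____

Conserve mass number: 4 + 175 = 178 + A, so A = 1.
Conserve atomic number: 2 + 73 = 75 + Z, so Z = 0.
A = 1 and Z = 0 is ^1_0 n — a neutron.

neutron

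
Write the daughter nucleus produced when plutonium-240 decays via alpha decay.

U-236

Alpha decay: mass number changes by -4, atomic number by -2.
A: 240 − 4 = 236; Z: 94 − 2 = 92.
Z = 92 is uranium, so the daughter is uranium-236.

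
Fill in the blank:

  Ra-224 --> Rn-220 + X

alpha particle

Conserve mass number: 224 = 220 + A, so A = 4.
Conserve atomic number: 88 = 86 + Z, so Z = 2.
A = 4 and Z = 2 is He-4 — an alpha particle.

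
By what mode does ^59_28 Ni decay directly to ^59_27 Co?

beta-plus decay or electron capture

ΔA = 59 − 59 = 0; ΔZ = 27 − 28 = -1.
A is unchanged and Z drops by 1 — a proton has become a neutron (β⁺ emission or electron capture).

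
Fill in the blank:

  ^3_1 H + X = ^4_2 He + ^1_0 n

Conserve mass number: 3 + A = 4 + 1, so A = 2.
Conserve atomic number: 1 + Z = 2 + 0, so Z = 1.
A = 2 and Z = 1 is ^2_1 H — a deuteron.

deuteron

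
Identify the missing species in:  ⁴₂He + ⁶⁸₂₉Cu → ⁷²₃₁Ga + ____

Conserve mass number: 4 + 68 = 72 + A, so A = 0.
Conserve atomic number: 2 + 29 = 31 + Z, so Z = 0.
A = 0 and Z = 0 is ⁰₀γ — a gamma ray.

gamma ray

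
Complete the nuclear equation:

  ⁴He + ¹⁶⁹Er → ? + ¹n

Yb-172

Conserve mass number: 4 + 169 = A + 1, so A = 172.
Conserve atomic number: 2 + 68 = Z + 0, so Z = 70.
Z = 70 is ytterbium, so the species is ¹⁷²Yb.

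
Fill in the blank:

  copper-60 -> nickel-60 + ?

Conserve mass number: 60 = 60 + A, so A = 0.
Conserve atomic number: 29 = 28 + Z, so Z = 1.
A = 0 and Z = 1 is e⁺ — a positron.

positron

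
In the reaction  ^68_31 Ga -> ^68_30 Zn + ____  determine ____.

positron

Conserve mass number: 68 = 68 + A, so A = 0.
Conserve atomic number: 31 = 30 + Z, so Z = 1.
A = 0 and Z = 1 is ^0_1 e — a positron.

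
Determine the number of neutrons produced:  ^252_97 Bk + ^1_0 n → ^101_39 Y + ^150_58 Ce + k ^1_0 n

Conserve mass number: 253 = 101 + 150 + k, so k = 253 − 251 = 2.
Check atomic number: 97 = 39 + 58 + 0 = 97. ✓

2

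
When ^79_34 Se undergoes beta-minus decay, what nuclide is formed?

Br-79

Beta-minus decay: mass number changes by +0, atomic number by +1.
A: 79 = 79; Z: 34 + 1 = 35.
Z = 35 is bromine, so the daughter is ^79_35 Br.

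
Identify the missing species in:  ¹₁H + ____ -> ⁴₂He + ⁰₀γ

Conserve mass number: 1 + A = 4 + 0, so A = 3.
Conserve atomic number: 1 + Z = 2 + 0, so Z = 1.
A = 3 and Z = 1 is ³₁H — a triton.

triton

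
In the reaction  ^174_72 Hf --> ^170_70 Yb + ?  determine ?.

Conserve mass number: 174 = 170 + A, so A = 4.
Conserve atomic number: 72 = 70 + Z, so Z = 2.
A = 4 and Z = 2 is ^4_2 He — an alpha particle.

alpha particle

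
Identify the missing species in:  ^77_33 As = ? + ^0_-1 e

Conserve mass number: 77 = A + 0, so A = 77.
Conserve atomic number: 33 = Z − 1, so Z = 34.
Z = 34 is selenium, so the species is ^77_34 Se.

Se-77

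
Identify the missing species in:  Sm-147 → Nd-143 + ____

Conserve mass number: 147 = 143 + A, so A = 4.
Conserve atomic number: 62 = 60 + Z, so Z = 2.
A = 4 and Z = 2 is He-4 — an alpha particle.

alpha particle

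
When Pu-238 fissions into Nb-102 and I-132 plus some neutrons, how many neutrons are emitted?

Conserve mass number: 238 = 102 + 132 + k, so k = 238 − 234 = 4.
Check atomic number: 94 = 41 + 53 + 0 = 94. ✓

4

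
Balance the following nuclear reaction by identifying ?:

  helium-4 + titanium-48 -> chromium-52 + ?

gamma ray

Conserve mass number: 4 + 48 = 52 + A, so A = 0.
Conserve atomic number: 2 + 22 = 24 + Z, so Z = 0.
A = 0 and Z = 0 is γ — a gamma ray.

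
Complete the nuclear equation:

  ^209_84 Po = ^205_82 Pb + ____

alpha particle

Conserve mass number: 209 = 205 + A, so A = 4.
Conserve atomic number: 84 = 82 + Z, so Z = 2.
A = 4 and Z = 2 is ^4_2 He — an alpha particle.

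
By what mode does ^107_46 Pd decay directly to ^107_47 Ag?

ΔA = 107 − 107 = 0; ΔZ = 47 − 46 = +1.
A is unchanged and Z rises by 1 — a neutron has become a proton (β⁻ decay).

beta-minus decay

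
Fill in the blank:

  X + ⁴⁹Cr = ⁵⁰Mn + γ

Conserve mass number: A + 49 = 50 + 0, so A = 1.
Conserve atomic number: Z + 24 = 25 + 0, so Z = 1.
A = 1 and Z = 1 is ¹H — a proton.

proton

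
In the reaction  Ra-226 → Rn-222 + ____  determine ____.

alpha particle

Conserve mass number: 226 = 222 + A, so A = 4.
Conserve atomic number: 88 = 86 + Z, so Z = 2.
A = 4 and Z = 2 is He-4 — an alpha particle.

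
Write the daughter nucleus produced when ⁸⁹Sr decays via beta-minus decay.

Beta-minus decay: mass number changes by +0, atomic number by +1.
A: 89 = 89; Z: 38 + 1 = 39.
Z = 39 is yttrium, so the daughter is ⁸⁹Y.

Y-89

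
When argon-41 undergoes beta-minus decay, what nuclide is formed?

Beta-minus decay: mass number changes by +0, atomic number by +1.
A: 41 = 41; Z: 18 + 1 = 19.
Z = 19 is potassium, so the daughter is potassium-41.

K-41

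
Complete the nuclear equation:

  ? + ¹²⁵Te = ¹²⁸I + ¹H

alpha particle

Conserve mass number: A + 125 = 128 + 1, so A = 4.
Conserve atomic number: Z + 52 = 53 + 1, so Z = 2.
A = 4 and Z = 2 is ⁴He — an alpha particle.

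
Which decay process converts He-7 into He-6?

ΔA = 6 − 7 = -1; ΔZ = 2 − 2 = +0.
A drops by 1 with Z unchanged — a neutron was emitted.

neutron emission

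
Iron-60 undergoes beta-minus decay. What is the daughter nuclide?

Co-60

Beta-minus decay: mass number changes by +0, atomic number by +1.
A: 60 = 60; Z: 26 + 1 = 27.
Z = 27 is cobalt, so the daughter is cobalt-60.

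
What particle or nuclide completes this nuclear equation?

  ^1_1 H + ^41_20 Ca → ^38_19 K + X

Conserve mass number: 1 + 41 = 38 + A, so A = 4.
Conserve atomic number: 1 + 20 = 19 + Z, so Z = 2.
A = 4 and Z = 2 is ^4_2 He — an alpha particle.

alpha particle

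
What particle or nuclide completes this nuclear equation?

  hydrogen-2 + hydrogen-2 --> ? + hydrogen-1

H-3

Conserve mass number: 2 + 2 = A + 1, so A = 3.
Conserve atomic number: 1 + 1 = Z + 1, so Z = 1.
A = 3 and Z = 1 is hydrogen-3 — a triton.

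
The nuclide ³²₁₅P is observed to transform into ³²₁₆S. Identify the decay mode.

ΔA = 32 − 32 = 0; ΔZ = 16 − 15 = +1.
A is unchanged and Z rises by 1 — a neutron has become a proton (β⁻ decay).

beta-minus decay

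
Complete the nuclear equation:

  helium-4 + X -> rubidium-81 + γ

Br-77

Conserve mass number: 4 + A = 81 + 0, so A = 77.
Conserve atomic number: 2 + Z = 37 + 0, so Z = 35.
Z = 35 is bromine, so the species is bromine-77.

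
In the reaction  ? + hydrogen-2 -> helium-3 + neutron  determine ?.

deuteron

Conserve mass number: A + 2 = 3 + 1, so A = 2.
Conserve atomic number: Z + 1 = 2 + 0, so Z = 1.
A = 2 and Z = 1 is hydrogen-2 — a deuteron.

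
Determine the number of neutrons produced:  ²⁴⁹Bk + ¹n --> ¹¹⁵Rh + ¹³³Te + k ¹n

Conserve mass number: 250 = 115 + 133 + k, so k = 250 − 248 = 2.
Check atomic number: 97 = 45 + 52 + 0 = 97. ✓

2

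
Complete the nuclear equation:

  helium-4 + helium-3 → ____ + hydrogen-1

Conserve mass number: 4 + 3 = A + 1, so A = 6.
Conserve atomic number: 2 + 2 = Z + 1, so Z = 3.
Z = 3 is lithium, so the species is lithium-6.

Li-6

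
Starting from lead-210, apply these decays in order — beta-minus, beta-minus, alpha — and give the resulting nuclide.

Pb-206

Start: (A, Z) = (210, 82).
After β⁻: (210, 83).
After β⁻: (210, 84).
After α: (206, 82).
Z = 82 is lead.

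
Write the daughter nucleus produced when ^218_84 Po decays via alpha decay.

Pb-214

Alpha decay: mass number changes by -4, atomic number by -2.
A: 218 − 4 = 214; Z: 84 − 2 = 82.
Z = 82 is lead, so the daughter is ^214_82 Pb.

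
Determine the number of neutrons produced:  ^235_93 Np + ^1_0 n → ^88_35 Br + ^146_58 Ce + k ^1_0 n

Conserve mass number: 236 = 88 + 146 + k, so k = 236 − 234 = 2.
Check atomic number: 93 = 35 + 58 + 0 = 93. ✓

2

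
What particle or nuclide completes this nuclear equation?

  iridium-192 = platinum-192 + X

beta-minus particle

Conserve mass number: 192 = 192 + A, so A = 0.
Conserve atomic number: 77 = 78 + Z, so Z = -1.
A = 0 and Z = -1 is e⁻ — a beta-minus particle.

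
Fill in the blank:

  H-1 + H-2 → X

Conserve mass number: 1 + 2 = A, so A = 3.
Conserve atomic number: 1 + 1 = Z, so Z = 2.
Z = 2 is helium, so the species is He-3.

He-3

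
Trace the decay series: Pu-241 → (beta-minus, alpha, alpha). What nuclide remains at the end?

Pa-233

Start: (A, Z) = (241, 94).
After β⁻: (241, 95).
After α: (237, 93).
After α: (233, 91).
Z = 91 is protactinium.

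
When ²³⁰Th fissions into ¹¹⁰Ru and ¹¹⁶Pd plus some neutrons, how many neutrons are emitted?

4

Conserve mass number: 230 = 110 + 116 + k, so k = 230 − 226 = 4.
Check atomic number: 90 = 44 + 46 + 0 = 90. ✓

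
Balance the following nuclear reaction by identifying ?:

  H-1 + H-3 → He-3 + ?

neutron

Conserve mass number: 1 + 3 = 3 + A, so A = 1.
Conserve atomic number: 1 + 1 = 2 + Z, so Z = 0.
A = 1 and Z = 0 is n — a neutron.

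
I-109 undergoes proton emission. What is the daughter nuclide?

Proton emission: mass number changes by -1, atomic number by -1.
A: 109 − 1 = 108; Z: 53 − 1 = 52.
Z = 52 is tellurium, so the daughter is Te-108.

Te-108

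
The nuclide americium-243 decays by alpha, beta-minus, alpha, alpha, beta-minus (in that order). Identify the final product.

Pa-231

Start: (A, Z) = (243, 95).
After α: (239, 93).
After β⁻: (239, 94).
After α: (235, 92).
After α: (231, 90).
After β⁻: (231, 91).
Z = 91 is protactinium.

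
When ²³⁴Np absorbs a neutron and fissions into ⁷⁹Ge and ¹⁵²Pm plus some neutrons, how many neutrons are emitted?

Conserve mass number: 235 = 79 + 152 + k, so k = 235 − 231 = 4.
Check atomic number: 93 = 32 + 61 + 0 = 93. ✓

4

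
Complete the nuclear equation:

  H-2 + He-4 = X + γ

Li-6

Conserve mass number: 2 + 4 = A + 0, so A = 6.
Conserve atomic number: 1 + 2 = Z + 0, so Z = 3.
Z = 3 is lithium, so the species is Li-6.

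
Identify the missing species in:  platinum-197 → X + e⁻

Au-197

Conserve mass number: 197 = A + 0, so A = 197.
Conserve atomic number: 78 = Z − 1, so Z = 79.
Z = 79 is gold, so the species is gold-197.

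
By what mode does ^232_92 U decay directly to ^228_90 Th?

alpha decay

ΔA = 228 − 232 = -4; ΔZ = 90 − 92 = -2.
A drops by 4 and Z drops by 2 — the signature of alpha emission.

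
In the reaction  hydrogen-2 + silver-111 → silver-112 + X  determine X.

proton

Conserve mass number: 2 + 111 = 112 + A, so A = 1.
Conserve atomic number: 1 + 47 = 47 + Z, so Z = 1.
A = 1 and Z = 1 is hydrogen-1 — a proton.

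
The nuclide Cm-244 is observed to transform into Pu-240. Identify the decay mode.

ΔA = 240 − 244 = -4; ΔZ = 94 − 96 = -2.
A drops by 4 and Z drops by 2 — the signature of alpha emission.

alpha decay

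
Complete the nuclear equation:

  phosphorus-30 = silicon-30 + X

positron

Conserve mass number: 30 = 30 + A, so A = 0.
Conserve atomic number: 15 = 14 + Z, so Z = 1.
A = 0 and Z = 1 is e⁺ — a positron.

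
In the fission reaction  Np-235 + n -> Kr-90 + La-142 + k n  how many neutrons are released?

Conserve mass number: 236 = 90 + 142 + k, so k = 236 − 232 = 4.
Check atomic number: 93 = 36 + 57 + 0 = 93. ✓

4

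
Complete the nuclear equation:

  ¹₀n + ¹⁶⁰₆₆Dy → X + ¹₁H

Tb-160

Conserve mass number: 1 + 160 = A + 1, so A = 160.
Conserve atomic number: 0 + 66 = Z + 1, so Z = 65.
Z = 65 is terbium, so the species is ¹⁶⁰₆₅Tb.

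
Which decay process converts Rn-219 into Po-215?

ΔA = 215 − 219 = -4; ΔZ = 84 − 86 = -2.
A drops by 4 and Z drops by 2 — the signature of alpha emission.

alpha decay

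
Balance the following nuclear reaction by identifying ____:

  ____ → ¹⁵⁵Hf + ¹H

Ta-156

Conserve mass number: A = 155 + 1, so A = 156.
Conserve atomic number: Z = 72 + 1, so Z = 73.
Z = 73 is tantalum, so the species is ¹⁵⁶Ta.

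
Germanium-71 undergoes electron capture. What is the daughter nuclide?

Ga-71

Electron capture: mass number changes by +0, atomic number by -1.
A: 71 = 71; Z: 32 − 1 = 31.
Z = 31 is gallium, so the daughter is gallium-71.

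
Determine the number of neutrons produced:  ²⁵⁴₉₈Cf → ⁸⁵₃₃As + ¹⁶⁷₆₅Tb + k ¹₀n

2

Conserve mass number: 254 = 85 + 167 + k, so k = 254 − 252 = 2.
Check atomic number: 98 = 33 + 65 + 0 = 98. ✓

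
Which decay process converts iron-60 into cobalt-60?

beta-minus decay

ΔA = 60 − 60 = 0; ΔZ = 27 − 26 = +1.
A is unchanged and Z rises by 1 — a neutron has become a proton (β⁻ decay).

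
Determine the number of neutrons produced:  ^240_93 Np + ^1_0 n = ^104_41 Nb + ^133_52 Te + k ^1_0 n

Conserve mass number: 241 = 104 + 133 + k, so k = 241 − 237 = 4.
Check atomic number: 93 = 41 + 52 + 0 = 93. ✓

4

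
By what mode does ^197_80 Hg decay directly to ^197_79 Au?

ΔA = 197 − 197 = 0; ΔZ = 79 − 80 = -1.
A is unchanged and Z drops by 1 — a proton has become a neutron (β⁺ emission or electron capture).

beta-plus decay or electron capture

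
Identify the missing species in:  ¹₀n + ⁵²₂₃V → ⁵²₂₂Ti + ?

proton

Conserve mass number: 1 + 52 = 52 + A, so A = 1.
Conserve atomic number: 0 + 23 = 22 + Z, so Z = 1.
A = 1 and Z = 1 is ¹₁H — a proton.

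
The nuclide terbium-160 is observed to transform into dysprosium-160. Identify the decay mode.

ΔA = 160 − 160 = 0; ΔZ = 66 − 65 = +1.
A is unchanged and Z rises by 1 — a neutron has become a proton (β⁻ decay).

beta-minus decay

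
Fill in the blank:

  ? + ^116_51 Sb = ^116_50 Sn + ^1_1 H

Conserve mass number: A + 116 = 116 + 1, so A = 1.
Conserve atomic number: Z + 51 = 50 + 1, so Z = 0.
A = 1 and Z = 0 is ^1_0 n — a neutron.

neutron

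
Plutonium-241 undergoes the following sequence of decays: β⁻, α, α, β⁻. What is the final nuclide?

U-233

Start: (A, Z) = (241, 94).
After β⁻: (241, 95).
After α: (237, 93).
After α: (233, 91).
After β⁻: (233, 92).
Z = 92 is uranium.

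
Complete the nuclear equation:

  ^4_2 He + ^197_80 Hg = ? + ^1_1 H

Tl-200

Conserve mass number: 4 + 197 = A + 1, so A = 200.
Conserve atomic number: 2 + 80 = Z + 1, so Z = 81.
Z = 81 is thallium, so the species is ^200_81 Tl.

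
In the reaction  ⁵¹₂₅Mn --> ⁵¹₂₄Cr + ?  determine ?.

positron

Conserve mass number: 51 = 51 + A, so A = 0.
Conserve atomic number: 25 = 24 + Z, so Z = 1.
A = 0 and Z = 1 is ⁰₁e — a positron.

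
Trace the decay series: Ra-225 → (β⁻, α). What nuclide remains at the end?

Start: (A, Z) = (225, 88).
After β⁻: (225, 89).
After α: (221, 87).
Z = 87 is francium.

Fr-221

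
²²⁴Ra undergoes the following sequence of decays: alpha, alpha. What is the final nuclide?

Start: (A, Z) = (224, 88).
After α: (220, 86).
After α: (216, 84).
Z = 84 is polonium.

Po-216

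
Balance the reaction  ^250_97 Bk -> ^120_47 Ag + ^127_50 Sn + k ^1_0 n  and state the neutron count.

3

Conserve mass number: 250 = 120 + 127 + k, so k = 250 − 247 = 3.
Check atomic number: 97 = 47 + 50 + 0 = 97. ✓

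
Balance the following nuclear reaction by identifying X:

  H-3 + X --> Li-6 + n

Conserve mass number: 3 + A = 6 + 1, so A = 4.
Conserve atomic number: 1 + Z = 3 + 0, so Z = 2.
A = 4 and Z = 2 is He-4 — an alpha particle.

alpha particle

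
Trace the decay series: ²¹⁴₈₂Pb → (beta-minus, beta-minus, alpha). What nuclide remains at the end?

Start: (A, Z) = (214, 82).
After β⁻: (214, 83).
After β⁻: (214, 84).
After α: (210, 82).
Z = 82 is lead.

Pb-210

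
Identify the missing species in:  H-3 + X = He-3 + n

Conserve mass number: 3 + A = 3 + 1, so A = 1.
Conserve atomic number: 1 + Z = 2 + 0, so Z = 1.
A = 1 and Z = 1 is H-1 — a proton.

proton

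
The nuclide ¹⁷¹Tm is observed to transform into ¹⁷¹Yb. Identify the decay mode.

ΔA = 171 − 171 = 0; ΔZ = 70 − 69 = +1.
A is unchanged and Z rises by 1 — a neutron has become a proton (β⁻ decay).

beta-minus decay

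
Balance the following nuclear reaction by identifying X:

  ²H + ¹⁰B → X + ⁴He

Conserve mass number: 2 + 10 = A + 4, so A = 8.
Conserve atomic number: 1 + 5 = Z + 2, so Z = 4.
Z = 4 is beryllium, so the species is ⁸Be.

Be-8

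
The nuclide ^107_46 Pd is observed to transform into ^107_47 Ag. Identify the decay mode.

ΔA = 107 − 107 = 0; ΔZ = 47 − 46 = +1.
A is unchanged and Z rises by 1 — a neutron has become a proton (β⁻ decay).

beta-minus decay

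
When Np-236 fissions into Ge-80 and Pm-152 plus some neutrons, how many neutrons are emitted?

4

Conserve mass number: 236 = 80 + 152 + k, so k = 236 − 232 = 4.
Check atomic number: 93 = 32 + 61 + 0 = 93. ✓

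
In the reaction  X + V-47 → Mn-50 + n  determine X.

Conserve mass number: A + 47 = 50 + 1, so A = 4.
Conserve atomic number: Z + 23 = 25 + 0, so Z = 2.
A = 4 and Z = 2 is He-4 — an alpha particle.

alpha particle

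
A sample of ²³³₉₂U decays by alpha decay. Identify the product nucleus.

Th-229

Alpha decay: mass number changes by -4, atomic number by -2.
A: 233 − 4 = 229; Z: 92 − 2 = 90.
Z = 90 is thorium, so the daughter is ²²⁹₉₀Th.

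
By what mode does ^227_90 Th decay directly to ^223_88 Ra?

ΔA = 223 − 227 = -4; ΔZ = 88 − 90 = -2.
A drops by 4 and Z drops by 2 — the signature of alpha emission.

alpha decay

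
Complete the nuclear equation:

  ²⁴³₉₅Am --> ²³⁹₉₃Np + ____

alpha particle

Conserve mass number: 243 = 239 + A, so A = 4.
Conserve atomic number: 95 = 93 + Z, so Z = 2.
A = 4 and Z = 2 is ⁴₂He — an alpha particle.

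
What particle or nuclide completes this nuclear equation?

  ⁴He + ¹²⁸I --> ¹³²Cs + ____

gamma ray

Conserve mass number: 4 + 128 = 132 + A, so A = 0.
Conserve atomic number: 2 + 53 = 55 + Z, so Z = 0.
A = 0 and Z = 0 is γ — a gamma ray.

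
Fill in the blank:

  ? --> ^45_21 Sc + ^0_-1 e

Conserve mass number: A = 45 + 0, so A = 45.
Conserve atomic number: Z = 21 − 1, so Z = 20.
Z = 20 is calcium, so the species is ^45_20 Ca.

Ca-45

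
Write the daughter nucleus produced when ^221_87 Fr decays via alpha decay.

At-217

Alpha decay: mass number changes by -4, atomic number by -2.
A: 221 − 4 = 217; Z: 87 − 2 = 85.
Z = 85 is astatine, so the daughter is ^217_85 At.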